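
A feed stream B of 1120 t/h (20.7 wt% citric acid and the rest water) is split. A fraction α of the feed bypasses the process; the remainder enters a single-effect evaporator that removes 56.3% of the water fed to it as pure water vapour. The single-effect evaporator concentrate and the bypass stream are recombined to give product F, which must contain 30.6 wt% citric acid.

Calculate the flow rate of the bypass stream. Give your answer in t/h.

All 1120×0.207 = 231.84 t/h of citric acid reaches F, so F = 231.84/0.306 = 757.65 t/h and vapour = 362.35 t/h.
The evaporator receives (1−α)·1120 of feed at 0.793 water and removes 0.563 of that water:
0.563×0.793×(1−α)×1120 = 362.35
(1−α) = 362.35/500.03 = 0.7247;  α = 0.2753.
Bypass flow = 0.2753×1120 = 308.38 t/h.

308.4 t/h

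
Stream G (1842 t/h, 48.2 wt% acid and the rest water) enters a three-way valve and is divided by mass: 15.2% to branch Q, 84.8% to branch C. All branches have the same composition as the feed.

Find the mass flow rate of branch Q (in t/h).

Branch Q flow = 0.152×1842 = 279.98 t/h.

280 t/h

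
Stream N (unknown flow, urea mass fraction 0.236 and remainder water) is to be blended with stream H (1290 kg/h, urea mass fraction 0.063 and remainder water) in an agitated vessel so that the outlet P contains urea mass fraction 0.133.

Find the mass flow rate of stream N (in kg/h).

Let N be the unknown flow. Total out = 1290 + N.
urea balance: 81.27 + 0.236·N = 0.133·(1290 + N)
(0.236 − 0.133)·N = 0.133×1290 − 81.27 = 90.3
N = 90.3 / 0.103 = 876.7 kg/h

876.7 kg/h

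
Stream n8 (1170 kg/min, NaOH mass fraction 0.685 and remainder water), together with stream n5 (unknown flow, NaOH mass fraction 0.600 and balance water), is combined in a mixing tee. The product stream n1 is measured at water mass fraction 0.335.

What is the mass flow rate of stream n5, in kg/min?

Let n5 be the unknown flow. Total out = 1170 + n5.
water balance: 368.55 + 0.400·n5 = 0.335·(1170 + n5)
(0.400 − 0.335)·n5 = 0.335×1170 − 368.55 = 23.4
n5 = 23.4 / 0.065 = 360 kg/min

360 kg/min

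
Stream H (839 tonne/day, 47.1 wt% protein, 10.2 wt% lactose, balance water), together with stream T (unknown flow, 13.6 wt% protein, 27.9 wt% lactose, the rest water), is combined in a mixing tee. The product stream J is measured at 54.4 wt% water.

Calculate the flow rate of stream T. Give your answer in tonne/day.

2394 tonne/day

Let T be the unknown flow. Total out = 839 + T.
water balance: 358.25 + 0.585·T = 0.544·(839 + T)
(0.585 − 0.544)·T = 0.544×839 − 358.25 = 98.163
T = 98.163 / 0.041 = 2394.2 tonne/day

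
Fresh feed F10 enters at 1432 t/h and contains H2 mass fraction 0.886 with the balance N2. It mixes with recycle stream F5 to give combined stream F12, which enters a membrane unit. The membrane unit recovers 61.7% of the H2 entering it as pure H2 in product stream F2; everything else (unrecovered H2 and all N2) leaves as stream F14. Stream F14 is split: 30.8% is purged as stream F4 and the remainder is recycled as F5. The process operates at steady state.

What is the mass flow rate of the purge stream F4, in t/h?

N2 enters only via F10 and leaves only via the purge: 1432×0.114 = 0.308×(N2 in F14), and the membrane unit passes all N2, so N2 in F12 = N2 in F14 = 530.03 t/h.
H2 in F12: m_A = 1432×0.886 + (1−0.308)·(1−0.617)·m_A, so m_A = 1268.8/0.7350 = 1726.3 t/h.
F14 = (1−0.617)×1726.3 + 530.03 = 1191.2 t/h.
Purge F4 = 0.308×1191.2 = 366.89 t/h.

366.9 t/h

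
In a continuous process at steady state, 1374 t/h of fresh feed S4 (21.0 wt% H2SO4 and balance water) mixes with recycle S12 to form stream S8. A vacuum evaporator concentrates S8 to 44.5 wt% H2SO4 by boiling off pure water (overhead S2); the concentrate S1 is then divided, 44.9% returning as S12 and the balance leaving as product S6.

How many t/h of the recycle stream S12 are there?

Overall H2SO4 balance (none leaves overhead): H2SO4 in fresh feed = H2SO4 in product, i.e. 1374×0.210 = (1−0.449)·S1·0.445.
S1 = 288.54/(0.445×0.551) = 1176.8 t/h.
Recycle S12 = 0.449×1176.8 = 528.37 t/h.

528.4 t/h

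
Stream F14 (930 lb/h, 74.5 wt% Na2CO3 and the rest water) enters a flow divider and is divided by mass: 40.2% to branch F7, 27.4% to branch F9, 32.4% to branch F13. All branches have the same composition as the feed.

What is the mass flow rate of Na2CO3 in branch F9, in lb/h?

189.8 lb/h

Branch F9 total = 0.274×930 = 254.82 lb/h.
Na2CO3 in F9 = 0.745×254.82 = 189.84 lb/h.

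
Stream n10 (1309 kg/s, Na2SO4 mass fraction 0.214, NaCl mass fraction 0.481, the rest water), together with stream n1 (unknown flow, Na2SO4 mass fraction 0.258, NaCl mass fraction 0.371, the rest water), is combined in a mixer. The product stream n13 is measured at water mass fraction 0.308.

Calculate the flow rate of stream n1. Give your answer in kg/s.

62.33 kg/s

Let n1 be the unknown flow. Total out = 1309 + n1.
water balance: 399.25 + 0.371·n1 = 0.308·(1309 + n1)
(0.371 − 0.308)·n1 = 0.308×1309 − 399.25 = 3.927
n1 = 3.927 / 0.063 = 62.333 kg/s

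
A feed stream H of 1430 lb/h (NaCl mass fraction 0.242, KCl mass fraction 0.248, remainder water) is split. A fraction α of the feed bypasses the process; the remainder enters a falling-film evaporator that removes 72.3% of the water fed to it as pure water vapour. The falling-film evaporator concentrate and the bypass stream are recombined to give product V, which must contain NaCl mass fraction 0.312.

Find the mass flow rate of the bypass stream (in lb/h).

559.9 lb/h

All 1430×0.242 = 346.06 lb/h of NaCl reaches V, so V = 346.06/0.312 = 1109.2 lb/h and vapour = 320.83 lb/h.
The evaporator receives (1−α)·1430 of feed at 0.510 water and removes 0.723 of that water:
0.723×0.510×(1−α)×1430 = 320.83
(1−α) = 320.83/527.28 = 0.6085;  α = 0.3915.
Bypass flow = 0.3915×1430 = 559.9 lb/h.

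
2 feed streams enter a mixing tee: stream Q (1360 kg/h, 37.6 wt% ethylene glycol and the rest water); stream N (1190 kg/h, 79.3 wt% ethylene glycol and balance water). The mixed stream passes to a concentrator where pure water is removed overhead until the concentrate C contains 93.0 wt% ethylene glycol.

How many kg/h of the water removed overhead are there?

ethylene glycol entering = 1360×0.376 + 1190×0.793 = 1455 kg/h.
All ethylene glycol reports to C, so C = 1455/0.930 = 1564.5 kg/h.
Total feed = 2550 kg/h; overhead = 2550 − 1564.5 = 985.45 kg/h.

985.5 kg/h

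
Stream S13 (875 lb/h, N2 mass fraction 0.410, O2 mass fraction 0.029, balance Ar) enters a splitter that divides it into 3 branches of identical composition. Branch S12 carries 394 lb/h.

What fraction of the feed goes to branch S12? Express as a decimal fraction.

Fraction to S12 = 394/875 = 0.4503.

0.450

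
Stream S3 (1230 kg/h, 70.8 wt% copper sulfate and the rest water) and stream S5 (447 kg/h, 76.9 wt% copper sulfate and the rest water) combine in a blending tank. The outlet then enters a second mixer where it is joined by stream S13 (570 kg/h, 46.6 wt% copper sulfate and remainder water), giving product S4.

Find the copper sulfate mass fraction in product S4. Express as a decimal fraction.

0.6587

Overall, product flow = 2247 kg/h.
copper sulfate in = 1230×0.708 + 447×0.769 + 570×0.466 = 1480.2 kg/h.
copper sulfate fraction in S4 = 0.6587.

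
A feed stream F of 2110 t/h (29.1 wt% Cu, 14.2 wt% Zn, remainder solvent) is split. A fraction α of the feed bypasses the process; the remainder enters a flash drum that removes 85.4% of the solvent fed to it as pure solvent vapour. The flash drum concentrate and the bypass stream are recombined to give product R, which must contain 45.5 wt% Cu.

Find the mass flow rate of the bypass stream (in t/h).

539.4 t/h

All 2110×0.291 = 614.01 t/h of Cu reaches R, so R = 614.01/0.455 = 1349.5 t/h and vapour = 760.53 t/h.
The evaporator receives (1−α)·2110 of feed at 0.567 solvent and removes 0.854 of that solvent:
0.854×0.567×(1−α)×2110 = 760.53
(1−α) = 760.53/1021.7 = 0.7444;  α = 0.2556.
Bypass flow = 0.2556×2110 = 539.37 t/h.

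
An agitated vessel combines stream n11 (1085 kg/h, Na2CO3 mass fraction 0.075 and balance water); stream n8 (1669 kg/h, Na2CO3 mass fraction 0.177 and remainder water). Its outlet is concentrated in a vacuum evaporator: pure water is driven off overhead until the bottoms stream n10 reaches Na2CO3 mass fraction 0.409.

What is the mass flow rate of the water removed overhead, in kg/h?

1833 kg/h

Na2CO3 entering = 1085×0.075 + 1669×0.177 = 376.79 kg/h.
All Na2CO3 reports to n10, so n10 = 376.79/0.409 = 921.24 kg/h.
Total feed = 2754 kg/h; overhead = 2754 − 921.24 = 1832.8 kg/h.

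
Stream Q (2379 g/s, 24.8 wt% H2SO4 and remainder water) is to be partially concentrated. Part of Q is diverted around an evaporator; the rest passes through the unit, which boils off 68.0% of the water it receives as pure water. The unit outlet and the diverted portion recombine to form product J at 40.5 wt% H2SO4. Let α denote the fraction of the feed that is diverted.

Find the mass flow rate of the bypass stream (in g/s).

575.5 g/s

All 2379×0.248 = 589.99 g/s of H2SO4 reaches J, so J = 589.99/0.405 = 1456.8 g/s and vapour = 922.23 g/s.
The evaporator receives (1−α)·2379 of feed at 0.752 water and removes 0.680 of that water:
0.680×0.752×(1−α)×2379 = 922.23
(1−α) = 922.23/1216.5 = 0.7581;  α = 0.2419.
Bypass flow = 0.2419×2379 = 575.52 g/s.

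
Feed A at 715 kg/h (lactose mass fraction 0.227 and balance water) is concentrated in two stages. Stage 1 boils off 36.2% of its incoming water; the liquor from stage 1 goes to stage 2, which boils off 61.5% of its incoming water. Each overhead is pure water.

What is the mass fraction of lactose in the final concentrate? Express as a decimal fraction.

water in feed = 715×0.773 = 552.7 kg/h.
After stage 1: water left = (1−0.362)×552.7 = 352.62; stream total = 514.92 kg/h.
After stage 2: water left = (1−0.615)×352.62 = 135.76; final concentrate = 298.06 kg/h.
lactose fraction = 162.31/298.06 = 0.545.

0.545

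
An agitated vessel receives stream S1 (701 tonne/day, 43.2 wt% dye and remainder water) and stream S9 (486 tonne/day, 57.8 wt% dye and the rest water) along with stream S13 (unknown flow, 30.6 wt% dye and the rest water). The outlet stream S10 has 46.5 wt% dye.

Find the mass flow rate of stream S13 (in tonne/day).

199.9 tonne/day

Let S13 be the unknown flow. Total out = 1187 + S13.
dye balance: 583.74 + 0.306·S13 = 0.465·(1187 + S13)
(0.306 − 0.465)·S13 = 0.465×1187 − 583.74 = -31.785
S13 = -31.785 / -0.159 = 199.91 tonne/day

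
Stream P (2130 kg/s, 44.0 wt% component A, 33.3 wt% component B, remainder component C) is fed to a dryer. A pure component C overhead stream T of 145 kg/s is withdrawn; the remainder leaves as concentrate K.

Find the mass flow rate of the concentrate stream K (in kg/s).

1985 kg/s

Concentrate = 2130 − 145 = 1985 kg/s.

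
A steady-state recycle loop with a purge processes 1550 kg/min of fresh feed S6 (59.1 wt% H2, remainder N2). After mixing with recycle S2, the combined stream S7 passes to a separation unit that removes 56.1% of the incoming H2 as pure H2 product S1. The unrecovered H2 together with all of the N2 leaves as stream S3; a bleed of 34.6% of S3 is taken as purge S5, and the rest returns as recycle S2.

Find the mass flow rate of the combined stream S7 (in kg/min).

3117 kg/min

N2 enters only via S6 and leaves only via the purge: 1550×0.409 = 0.346×(N2 in S3), and the separation unit passes all N2, so N2 in S7 = N2 in S3 = 1832.2 kg/min.
H2 in S7: m_A = 1550×0.591 + (1−0.346)·(1−0.561)·m_A, so m_A = 916.05/0.7129 = 1285 kg/min.
S7 = 1285 + 1832.2 = 3117.2 kg/min.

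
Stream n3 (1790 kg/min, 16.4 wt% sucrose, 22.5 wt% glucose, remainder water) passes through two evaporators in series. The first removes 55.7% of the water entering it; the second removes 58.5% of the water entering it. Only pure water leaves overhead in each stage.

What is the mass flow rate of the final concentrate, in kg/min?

water in feed = 1790×0.611 = 1093.7 kg/min.
After stage 1: water left = (1−0.557)×1093.7 = 484.5; stream total = 1180.8 kg/min.
After stage 2: water left = (1−0.585)×484.5 = 201.07; final concentrate = 897.38 kg/min.

897.4 kg/min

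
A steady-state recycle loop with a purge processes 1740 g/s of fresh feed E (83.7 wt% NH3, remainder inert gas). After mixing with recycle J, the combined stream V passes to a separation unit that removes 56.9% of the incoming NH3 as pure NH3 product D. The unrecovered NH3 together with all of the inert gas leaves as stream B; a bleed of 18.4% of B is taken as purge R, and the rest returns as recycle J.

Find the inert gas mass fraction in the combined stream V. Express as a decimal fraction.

0.407

inert gas enters only via E and leaves only via the purge: 1740×0.163 = 0.184×(inert gas in B), and the separation unit passes all inert gas, so inert gas in V = inert gas in B = 1541.4 g/s.
NH3 in V: m_A = 1740×0.837 + (1−0.184)·(1−0.569)·m_A, so m_A = 1456.4/0.6483 = 2246.4 g/s.
V = 2246.4 + 1541.4 = 3787.9 g/s.
inert gas fraction in V = 1541.4/3787.9 = 0.407.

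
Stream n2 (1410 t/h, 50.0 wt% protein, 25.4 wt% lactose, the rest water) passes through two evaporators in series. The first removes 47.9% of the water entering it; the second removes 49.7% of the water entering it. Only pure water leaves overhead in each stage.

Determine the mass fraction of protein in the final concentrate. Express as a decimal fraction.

0.6109

water in feed = 1410×0.246 = 346.86 t/h.
After stage 1: water left = (1−0.479)×346.86 = 180.71; stream total = 1243.9 t/h.
After stage 2: water left = (1−0.497)×180.71 = 90.899; final concentrate = 1154 t/h.
protein fraction = 705/1154 = 0.6109.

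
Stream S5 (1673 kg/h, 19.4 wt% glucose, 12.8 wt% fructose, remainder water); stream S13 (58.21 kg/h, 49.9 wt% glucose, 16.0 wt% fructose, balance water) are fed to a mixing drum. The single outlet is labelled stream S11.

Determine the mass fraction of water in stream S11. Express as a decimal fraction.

0.6667

Total flow out = 1673 + 58.21 = 1731.2 kg/h.
water in = 1673×0.678 + 58.21×0.341 = 1154.1 kg/h.
water mass fraction in S11 = 1154.1/1731.2 = 0.6667.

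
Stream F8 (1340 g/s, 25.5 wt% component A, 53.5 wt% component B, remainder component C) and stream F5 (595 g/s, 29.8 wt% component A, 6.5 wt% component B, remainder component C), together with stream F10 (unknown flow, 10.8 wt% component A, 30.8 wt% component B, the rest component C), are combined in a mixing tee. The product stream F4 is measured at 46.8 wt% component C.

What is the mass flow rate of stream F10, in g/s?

2113 g/s

Let F10 be the unknown flow. Total out = 1935 + F10.
component C balance: 660.41 + 0.584·F10 = 0.468·(1935 + F10)
(0.584 − 0.468)·F10 = 0.468×1935 − 660.41 = 245.17
F10 = 245.17 / 0.116 = 2113.5 g/s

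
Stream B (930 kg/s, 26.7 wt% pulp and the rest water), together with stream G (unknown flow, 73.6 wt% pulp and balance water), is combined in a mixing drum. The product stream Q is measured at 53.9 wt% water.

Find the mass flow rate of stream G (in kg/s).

Let G be the unknown flow. Total out = 930 + G.
water balance: 681.69 + 0.264·G = 0.539·(930 + G)
(0.264 − 0.539)·G = 0.539×930 − 681.69 = -180.42
G = -180.42 / -0.275 = 656.07 kg/s

656.1 kg/s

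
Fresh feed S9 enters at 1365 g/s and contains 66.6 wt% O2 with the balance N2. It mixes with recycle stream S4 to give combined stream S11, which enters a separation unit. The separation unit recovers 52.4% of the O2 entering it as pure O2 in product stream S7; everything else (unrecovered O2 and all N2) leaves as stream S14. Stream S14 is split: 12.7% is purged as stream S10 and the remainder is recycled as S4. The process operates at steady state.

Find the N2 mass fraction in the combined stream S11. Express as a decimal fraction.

N2 enters only via S9 and leaves only via the purge: 1365×0.334 = 0.127×(N2 in S14), and the separation unit passes all N2, so N2 in S11 = N2 in S14 = 3589.8 g/s.
O2 in S11: m_A = 1365×0.666 + (1−0.127)·(1−0.524)·m_A, so m_A = 909.09/0.5845 = 1555.5 g/s.
S11 = 1555.5 + 3589.8 = 5145.3 g/s.
N2 fraction in S11 = 3589.8/5145.3 = 0.6977.

0.6977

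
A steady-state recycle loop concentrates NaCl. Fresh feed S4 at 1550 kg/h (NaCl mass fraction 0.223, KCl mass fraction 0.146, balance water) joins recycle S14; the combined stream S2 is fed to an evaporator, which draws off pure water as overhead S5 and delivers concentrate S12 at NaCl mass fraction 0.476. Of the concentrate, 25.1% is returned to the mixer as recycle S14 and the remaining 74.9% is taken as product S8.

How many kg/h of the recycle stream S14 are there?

243.3 kg/h

Overall NaCl balance (none leaves overhead): NaCl in fresh feed = NaCl in product, i.e. 1550×0.223 = (1−0.251)·S12·0.476.
S12 = 345.65/(0.476×0.749) = 969.5 kg/h.
Recycle S14 = 0.251×969.5 = 243.34 kg/h.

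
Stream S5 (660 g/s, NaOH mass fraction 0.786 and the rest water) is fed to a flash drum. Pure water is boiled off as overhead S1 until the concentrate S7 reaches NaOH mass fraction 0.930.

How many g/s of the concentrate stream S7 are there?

557.8 g/s

NaOH is conserved: 660×0.786 = 518.76 g/s all reports to the concentrate.
Concentrate = 518.76/(target fraction) = 557.81 g/s.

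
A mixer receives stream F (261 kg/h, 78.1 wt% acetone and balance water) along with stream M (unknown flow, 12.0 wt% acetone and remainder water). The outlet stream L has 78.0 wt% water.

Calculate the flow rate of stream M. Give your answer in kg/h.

Let M be the unknown flow. Total out = 261 + M.
water balance: 57.159 + 0.880·M = 0.780·(261 + M)
(0.880 − 0.780)·M = 0.780×261 − 57.159 = 146.42
M = 146.42 / 0.100 = 1464.2 kg/h

1464 kg/h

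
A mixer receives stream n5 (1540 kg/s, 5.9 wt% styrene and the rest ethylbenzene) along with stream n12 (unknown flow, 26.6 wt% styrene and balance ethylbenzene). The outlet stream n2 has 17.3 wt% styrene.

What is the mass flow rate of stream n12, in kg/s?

1888 kg/s

Let n12 be the unknown flow. Total out = 1540 + n12.
styrene balance: 90.86 + 0.266·n12 = 0.173·(1540 + n12)
(0.266 − 0.173)·n12 = 0.173×1540 − 90.86 = 175.56
n12 = 175.56 / 0.093 = 1887.7 kg/s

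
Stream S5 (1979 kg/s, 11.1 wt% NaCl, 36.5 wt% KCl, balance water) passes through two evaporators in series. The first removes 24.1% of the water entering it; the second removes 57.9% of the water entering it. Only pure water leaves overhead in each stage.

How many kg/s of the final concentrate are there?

water in feed = 1979×0.524 = 1037 kg/s.
After stage 1: water left = (1−0.241)×1037 = 787.08; stream total = 1729.1 kg/s.
After stage 2: water left = (1−0.579)×787.08 = 331.36; final concentrate = 1273.4 kg/s.

1273 kg/s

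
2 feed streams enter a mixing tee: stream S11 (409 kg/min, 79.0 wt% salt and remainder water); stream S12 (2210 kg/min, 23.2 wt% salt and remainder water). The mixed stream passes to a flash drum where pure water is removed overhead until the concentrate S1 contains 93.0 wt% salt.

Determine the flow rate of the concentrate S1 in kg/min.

salt entering = 409×0.790 + 2210×0.232 = 835.83 kg/min.
All salt reports to S1, so S1 = 835.83/0.930 = 898.74 kg/min.

898.7 kg/min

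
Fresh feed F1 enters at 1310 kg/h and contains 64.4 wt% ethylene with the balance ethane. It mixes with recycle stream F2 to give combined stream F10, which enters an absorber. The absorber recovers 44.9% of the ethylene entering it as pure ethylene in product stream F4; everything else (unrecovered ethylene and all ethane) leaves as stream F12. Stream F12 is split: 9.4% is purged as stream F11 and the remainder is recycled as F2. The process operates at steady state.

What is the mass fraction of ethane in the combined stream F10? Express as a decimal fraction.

0.7465

ethane enters only via F1 and leaves only via the purge: 1310×0.356 = 0.094×(ethane in F12), and the absorber passes all ethane, so ethane in F10 = ethane in F12 = 4961.3 kg/h.
ethylene in F10: m_A = 1310×0.644 + (1−0.094)·(1−0.449)·m_A, so m_A = 843.64/0.5008 = 1684.6 kg/h.
F10 = 1684.6 + 4961.3 = 6645.9 kg/h.
ethane fraction in F10 = 4961.3/6645.9 = 0.7465.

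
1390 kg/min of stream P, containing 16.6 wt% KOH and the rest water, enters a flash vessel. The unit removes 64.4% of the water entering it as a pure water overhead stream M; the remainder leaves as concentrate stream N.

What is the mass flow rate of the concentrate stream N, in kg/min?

643.4 kg/min

water entering = 1390×0.834 = 1159.3 kg/min; overhead removed = 0.644×1159.3 = 746.56 kg/min.
Concentrate = 1390 − 746.56 = 643.44 kg/min.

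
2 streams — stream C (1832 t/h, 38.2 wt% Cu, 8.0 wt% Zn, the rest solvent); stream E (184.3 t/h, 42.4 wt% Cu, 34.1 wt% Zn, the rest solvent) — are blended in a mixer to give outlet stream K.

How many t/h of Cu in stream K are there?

Cu out = Cu in = 1832×0.382 + 184.3×0.424 = 777.97 t/h.

778 t/h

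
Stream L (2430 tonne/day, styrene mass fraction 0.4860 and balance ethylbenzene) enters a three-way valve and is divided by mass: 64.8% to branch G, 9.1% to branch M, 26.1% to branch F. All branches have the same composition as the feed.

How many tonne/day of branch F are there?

634.2 tonne/day

Branch F flow = 0.261×2430 = 634.23 tonne/day.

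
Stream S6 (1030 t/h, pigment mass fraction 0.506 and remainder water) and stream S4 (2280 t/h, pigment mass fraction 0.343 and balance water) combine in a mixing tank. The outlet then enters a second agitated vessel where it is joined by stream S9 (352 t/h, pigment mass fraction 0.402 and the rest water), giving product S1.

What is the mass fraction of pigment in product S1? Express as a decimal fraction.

0.395

Overall, product flow = 3662 t/h.
pigment in = 1030×0.506 + 2280×0.343 + 352×0.402 = 1444.7 t/h.
pigment fraction in S1 = 0.395.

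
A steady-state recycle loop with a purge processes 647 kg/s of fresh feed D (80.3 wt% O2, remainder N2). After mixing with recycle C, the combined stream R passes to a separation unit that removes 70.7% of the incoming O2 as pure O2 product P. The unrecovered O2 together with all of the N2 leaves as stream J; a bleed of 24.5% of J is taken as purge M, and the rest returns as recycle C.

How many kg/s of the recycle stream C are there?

N2 enters only via D and leaves only via the purge: 647×0.197 = 0.245×(N2 in J), and the separation unit passes all N2, so N2 in R = N2 in J = 520.24 kg/s.
O2 in R: m_A = 647×0.803 + (1−0.245)·(1−0.707)·m_A, so m_A = 519.54/0.7788 = 667.12 kg/s.
J = (1−0.707)×667.12 + 520.24 = 715.71 kg/s.
Recycle C = (1−0.245)×715.71 = 540.36 kg/s.

540.4 kg/s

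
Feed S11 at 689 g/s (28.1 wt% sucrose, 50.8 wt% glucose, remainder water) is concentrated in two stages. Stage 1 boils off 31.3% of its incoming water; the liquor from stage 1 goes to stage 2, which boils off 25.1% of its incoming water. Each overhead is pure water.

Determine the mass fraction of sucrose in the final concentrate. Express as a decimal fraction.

water in feed = 689×0.211 = 145.38 g/s.
After stage 1: water left = (1−0.313)×145.38 = 99.875; stream total = 643.5 g/s.
After stage 2: water left = (1−0.251)×99.875 = 74.807; final concentrate = 618.43 g/s.
sucrose fraction = 193.61/618.43 = 0.3131.

0.3131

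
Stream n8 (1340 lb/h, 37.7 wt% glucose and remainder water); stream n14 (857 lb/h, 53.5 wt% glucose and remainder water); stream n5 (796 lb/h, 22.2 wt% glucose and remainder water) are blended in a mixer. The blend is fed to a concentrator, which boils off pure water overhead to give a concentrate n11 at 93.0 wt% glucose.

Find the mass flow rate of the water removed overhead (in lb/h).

glucose entering = 1340×0.377 + 857×0.535 + 796×0.222 = 1140.4 lb/h.
All glucose reports to n11, so n11 = 1140.4/0.930 = 1226.2 lb/h.
Total feed = 2993 lb/h; overhead = 2993 − 1226.2 = 1766.8 lb/h.

1767 lb/h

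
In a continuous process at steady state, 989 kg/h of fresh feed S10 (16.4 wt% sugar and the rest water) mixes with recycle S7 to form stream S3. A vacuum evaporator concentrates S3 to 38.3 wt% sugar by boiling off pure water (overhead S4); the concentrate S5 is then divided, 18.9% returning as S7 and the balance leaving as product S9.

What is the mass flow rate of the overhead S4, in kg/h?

565.5 kg/h

Overall sugar balance (none leaves overhead): sugar in fresh feed = sugar in product, i.e. 989×0.164 = (1−0.189)·S5·0.383.
S5 = 162.2/(0.383×0.811) = 522.18 kg/h.
Recycle S7 = 0.189×522.18 = 98.692 kg/h.
Combined feed S3 = 989 + 98.692 = 1087.7 kg/h.
Overhead S4 = S3 − S5 = 1087.7 − 522.18 = 565.51 kg/h.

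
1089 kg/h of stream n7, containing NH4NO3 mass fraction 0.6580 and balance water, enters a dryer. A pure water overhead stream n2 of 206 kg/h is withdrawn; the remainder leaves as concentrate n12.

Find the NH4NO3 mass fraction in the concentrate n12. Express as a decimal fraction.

0.8115

NH4NO3 is not removed: 1089×0.658 = 716.56 kg/h of NH4NO3 enters n12.
Concentrate = 1089 − 206 = 883 kg/h.
Mass fraction = 716.56/883 = 0.8115.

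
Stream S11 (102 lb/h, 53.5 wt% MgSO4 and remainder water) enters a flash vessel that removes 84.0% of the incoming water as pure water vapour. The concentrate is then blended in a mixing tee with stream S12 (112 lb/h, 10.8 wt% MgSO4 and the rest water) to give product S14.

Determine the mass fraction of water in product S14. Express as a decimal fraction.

Vapour removed = 0.840×0.465×102 = 39.841 lb/h; concentrate = 62.159 lb/h.
water reaching the mixer = 7.5888 (from concentrate) + 112×0.892 = 107.49 lb/h.
Product flow = 62.159 + 112 = 174.16 lb/h; water fraction = 0.6172.

0.6172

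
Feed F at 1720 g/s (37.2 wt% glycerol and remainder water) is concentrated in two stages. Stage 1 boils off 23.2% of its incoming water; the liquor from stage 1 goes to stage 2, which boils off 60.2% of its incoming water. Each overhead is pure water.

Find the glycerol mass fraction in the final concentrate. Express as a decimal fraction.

water in feed = 1720×0.628 = 1080.2 g/s.
After stage 1: water left = (1−0.232)×1080.2 = 829.56; stream total = 1469.4 g/s.
After stage 2: water left = (1−0.602)×829.56 = 330.17; final concentrate = 970.01 g/s.
glycerol fraction = 639.84/970.01 = 0.660.

0.660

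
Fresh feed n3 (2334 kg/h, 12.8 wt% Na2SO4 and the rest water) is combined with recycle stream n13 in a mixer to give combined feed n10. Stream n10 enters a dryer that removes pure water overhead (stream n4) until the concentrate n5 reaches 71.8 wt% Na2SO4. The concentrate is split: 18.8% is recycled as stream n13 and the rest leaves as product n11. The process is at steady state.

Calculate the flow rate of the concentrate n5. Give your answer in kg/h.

Overall Na2SO4 balance (none leaves overhead): Na2SO4 in fresh feed = Na2SO4 in product, i.e. 2334×0.128 = (1−0.188)·n5·0.718.
n5 = 298.75/(0.718×0.812) = 512.43 kg/h.

512.4 kg/h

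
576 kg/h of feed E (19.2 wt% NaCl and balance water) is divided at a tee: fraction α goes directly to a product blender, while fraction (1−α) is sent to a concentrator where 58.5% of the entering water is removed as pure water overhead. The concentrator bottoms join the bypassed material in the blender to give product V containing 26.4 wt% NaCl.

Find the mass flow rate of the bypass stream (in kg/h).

243.7 kg/h

All 576×0.192 = 110.59 kg/h of NaCl reaches V, so V = 110.59/0.264 = 418.91 kg/h and vapour = 157.09 kg/h.
The evaporator receives (1−α)·576 of feed at 0.808 water and removes 0.585 of that water:
0.585×0.808×(1−α)×576 = 157.09
(1−α) = 157.09/272.26 = 0.5770;  α = 0.4230.
Bypass flow = 0.4230×576 = 243.66 kg/h.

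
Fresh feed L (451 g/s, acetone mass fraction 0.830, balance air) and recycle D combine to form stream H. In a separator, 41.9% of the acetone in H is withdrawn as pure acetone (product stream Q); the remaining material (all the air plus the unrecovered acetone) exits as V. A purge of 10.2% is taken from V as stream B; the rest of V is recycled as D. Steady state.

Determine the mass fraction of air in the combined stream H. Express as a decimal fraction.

air enters only via L and leaves only via the purge: 451×0.170 = 0.102×(air in V), and the separator passes all air, so air in H = air in V = 751.67 g/s.
acetone in H: m_A = 451×0.830 + (1−0.102)·(1−0.419)·m_A, so m_A = 374.33/0.4783 = 782.69 g/s.
H = 782.69 + 751.67 = 1534.4 g/s.
air fraction in H = 751.67/1534.4 = 0.490.

0.490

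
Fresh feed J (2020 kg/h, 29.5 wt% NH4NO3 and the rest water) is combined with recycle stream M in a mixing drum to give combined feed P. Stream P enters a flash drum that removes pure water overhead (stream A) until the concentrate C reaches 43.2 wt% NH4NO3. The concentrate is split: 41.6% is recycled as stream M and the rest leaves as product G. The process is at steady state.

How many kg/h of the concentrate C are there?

Overall NH4NO3 balance (none leaves overhead): NH4NO3 in fresh feed = NH4NO3 in product, i.e. 2020×0.295 = (1−0.416)·C·0.432.
C = 595.9/(0.432×0.584) = 2362 kg/h.

2362 kg/h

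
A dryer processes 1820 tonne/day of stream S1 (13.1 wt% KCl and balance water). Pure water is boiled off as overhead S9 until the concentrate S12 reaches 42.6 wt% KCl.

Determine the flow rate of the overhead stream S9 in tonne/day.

1260 tonne/day

KCl is conserved: 1820×0.131 = 238.42 tonne/day all reports to the concentrate.
Concentrate = 238.42/(target fraction) = 559.67 tonne/day.
Overhead = 1820 − 559.67 = 1260.3 tonne/day.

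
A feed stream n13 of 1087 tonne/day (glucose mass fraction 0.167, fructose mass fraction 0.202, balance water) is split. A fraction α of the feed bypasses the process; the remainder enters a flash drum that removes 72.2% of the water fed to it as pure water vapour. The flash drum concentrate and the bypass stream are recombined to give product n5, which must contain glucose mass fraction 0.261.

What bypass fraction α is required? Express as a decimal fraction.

0.209

All 1087×0.167 = 181.53 tonne/day of glucose reaches n5, so n5 = 181.53/0.261 = 695.51 tonne/day and vapour = 391.49 tonne/day.
The evaporator receives (1−α)·1087 of feed at 0.631 water and removes 0.722 of that water:
0.722×0.631×(1−α)×1087 = 391.49
(1−α) = 391.49/495.22 = 0.7905;  α = 0.2095.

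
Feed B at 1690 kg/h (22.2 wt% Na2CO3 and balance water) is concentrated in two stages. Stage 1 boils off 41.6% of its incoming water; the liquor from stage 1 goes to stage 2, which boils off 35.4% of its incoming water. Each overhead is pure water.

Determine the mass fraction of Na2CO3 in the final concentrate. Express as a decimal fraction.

water in feed = 1690×0.778 = 1314.8 kg/h.
After stage 1: water left = (1−0.416)×1314.8 = 767.85; stream total = 1143 kg/h.
After stage 2: water left = (1−0.354)×767.85 = 496.03; final concentrate = 871.21 kg/h.
Na2CO3 fraction = 375.18/871.21 = 0.4306.

0.4306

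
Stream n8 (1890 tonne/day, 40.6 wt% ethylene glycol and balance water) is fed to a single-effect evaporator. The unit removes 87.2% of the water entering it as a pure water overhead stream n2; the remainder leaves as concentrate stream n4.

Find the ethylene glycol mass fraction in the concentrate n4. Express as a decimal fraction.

ethylene glycol is not removed: 1890×0.406 = 767.34 tonne/day of ethylene glycol enters n4.
water entering = 1890×0.594 = 1122.7 tonne/day; overhead removed = 0.872×1122.7 = 978.96 tonne/day.
Concentrate = 1890 − 978.96 = 911.04 tonne/day.
Mass fraction = 767.34/911.04 = 0.842.

0.842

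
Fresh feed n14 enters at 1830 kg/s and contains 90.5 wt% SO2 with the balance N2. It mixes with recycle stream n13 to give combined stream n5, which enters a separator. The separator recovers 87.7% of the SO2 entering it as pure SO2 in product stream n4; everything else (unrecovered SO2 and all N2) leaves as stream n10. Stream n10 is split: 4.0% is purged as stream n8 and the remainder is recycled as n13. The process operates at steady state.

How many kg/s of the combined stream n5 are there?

6224 kg/s

N2 enters only via n14 and leaves only via the purge: 1830×0.095 = 0.040×(N2 in n10), and the separator passes all N2, so N2 in n5 = N2 in n10 = 4346.2 kg/s.
SO2 in n5: m_A = 1830×0.905 + (1−0.040)·(1−0.877)·m_A, so m_A = 1656.2/0.8819 = 1877.9 kg/s.
n5 = 1877.9 + 4346.2 = 6224.1 kg/s.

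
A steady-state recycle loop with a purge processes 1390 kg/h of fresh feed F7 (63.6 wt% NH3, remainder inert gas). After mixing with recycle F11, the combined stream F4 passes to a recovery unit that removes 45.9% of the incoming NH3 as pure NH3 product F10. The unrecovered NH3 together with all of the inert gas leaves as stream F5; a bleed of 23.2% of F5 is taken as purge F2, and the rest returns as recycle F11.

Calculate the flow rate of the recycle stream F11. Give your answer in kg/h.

2303 kg/h

inert gas enters only via F7 and leaves only via the purge: 1390×0.364 = 0.232×(inert gas in F5), and the recovery unit passes all inert gas, so inert gas in F4 = inert gas in F5 = 2180.9 kg/h.
NH3 in F4: m_A = 1390×0.636 + (1−0.232)·(1−0.459)·m_A, so m_A = 884.04/0.5845 = 1512.4 kg/h.
F5 = (1−0.459)×1512.4 + 2180.9 = 2999.1 kg/h.
Recycle F11 = (1−0.232)×2999.1 = 2303.3 kg/h.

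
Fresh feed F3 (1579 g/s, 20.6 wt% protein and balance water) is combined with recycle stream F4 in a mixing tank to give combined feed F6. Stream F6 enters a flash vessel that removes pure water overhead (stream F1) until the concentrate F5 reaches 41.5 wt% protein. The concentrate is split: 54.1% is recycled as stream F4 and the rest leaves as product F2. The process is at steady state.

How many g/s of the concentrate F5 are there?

1708 g/s

Overall protein balance (none leaves overhead): protein in fresh feed = protein in product, i.e. 1579×0.206 = (1−0.541)·F5·0.415.
F5 = 325.27/(0.415×0.459) = 1707.6 g/s.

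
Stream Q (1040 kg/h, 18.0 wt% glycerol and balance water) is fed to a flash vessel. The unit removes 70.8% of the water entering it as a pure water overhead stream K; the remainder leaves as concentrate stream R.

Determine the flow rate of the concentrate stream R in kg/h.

water entering = 1040×0.820 = 852.8 kg/h; overhead removed = 0.708×852.8 = 603.78 kg/h.
Concentrate = 1040 − 603.78 = 436.22 kg/h.

436.2 kg/h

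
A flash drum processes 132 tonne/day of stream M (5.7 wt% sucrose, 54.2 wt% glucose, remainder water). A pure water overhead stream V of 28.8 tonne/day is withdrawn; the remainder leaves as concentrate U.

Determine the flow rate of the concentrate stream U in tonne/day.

103.2 tonne/day

Concentrate = 132 − 28.8 = 103.2 tonne/day.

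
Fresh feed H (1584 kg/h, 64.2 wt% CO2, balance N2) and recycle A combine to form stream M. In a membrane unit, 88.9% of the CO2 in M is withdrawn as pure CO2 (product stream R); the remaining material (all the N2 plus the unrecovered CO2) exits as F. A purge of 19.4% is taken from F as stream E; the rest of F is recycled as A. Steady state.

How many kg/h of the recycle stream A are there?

N2 enters only via H and leaves only via the purge: 1584×0.358 = 0.194×(N2 in F), and the membrane unit passes all N2, so N2 in M = N2 in F = 2923.1 kg/h.
CO2 in M: m_A = 1584×0.642 + (1−0.194)·(1−0.889)·m_A, so m_A = 1016.9/0.9105 = 1116.8 kg/h.
F = (1−0.889)×1116.8 + 2923.1 = 3047 kg/h.
Recycle A = (1−0.194)×3047 = 2455.9 kg/h.

2456 kg/h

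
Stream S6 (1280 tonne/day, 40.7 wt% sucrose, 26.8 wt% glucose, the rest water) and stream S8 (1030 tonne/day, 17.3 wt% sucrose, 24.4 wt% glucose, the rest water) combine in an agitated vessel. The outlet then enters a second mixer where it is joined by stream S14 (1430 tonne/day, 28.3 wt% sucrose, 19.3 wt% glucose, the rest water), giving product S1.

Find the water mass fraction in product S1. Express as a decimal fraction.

0.472

Overall, product flow = 3740 tonne/day.
water in = 1280×0.325 + 1030×0.583 + 1430×0.524 = 1765.8 tonne/day.
water fraction in S1 = 0.472.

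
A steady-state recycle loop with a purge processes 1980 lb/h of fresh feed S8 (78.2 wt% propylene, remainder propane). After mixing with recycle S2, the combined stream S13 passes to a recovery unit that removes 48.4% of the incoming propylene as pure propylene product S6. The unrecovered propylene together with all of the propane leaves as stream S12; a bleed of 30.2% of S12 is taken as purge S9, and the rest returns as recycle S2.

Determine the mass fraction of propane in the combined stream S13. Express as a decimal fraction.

propane enters only via S8 and leaves only via the purge: 1980×0.218 = 0.302×(propane in S12), and the recovery unit passes all propane, so propane in S13 = propane in S12 = 1429.3 lb/h.
propylene in S13: m_A = 1980×0.782 + (1−0.302)·(1−0.484)·m_A, so m_A = 1548.4/0.6398 = 2419.9 lb/h.
S13 = 2419.9 + 1429.3 = 3849.2 lb/h.
propane fraction in S13 = 1429.3/3849.2 = 0.371.

0.371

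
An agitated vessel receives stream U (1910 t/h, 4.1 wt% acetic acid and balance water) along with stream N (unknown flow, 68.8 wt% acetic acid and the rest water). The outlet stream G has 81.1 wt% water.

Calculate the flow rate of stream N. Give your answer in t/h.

Let N be the unknown flow. Total out = 1910 + N.
water balance: 1831.7 + 0.312·N = 0.811·(1910 + N)
(0.312 − 0.811)·N = 0.811×1910 − 1831.7 = -282.68
N = -282.68 / -0.499 = 566.49 t/h

566.5 t/h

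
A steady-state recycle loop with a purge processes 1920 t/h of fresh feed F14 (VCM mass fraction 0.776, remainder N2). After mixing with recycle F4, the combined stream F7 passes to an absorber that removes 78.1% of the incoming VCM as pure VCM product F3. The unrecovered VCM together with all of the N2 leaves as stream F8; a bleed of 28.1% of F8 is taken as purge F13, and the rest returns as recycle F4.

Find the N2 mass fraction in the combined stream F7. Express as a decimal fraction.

0.464

N2 enters only via F14 and leaves only via the purge: 1920×0.224 = 0.281×(N2 in F8), and the absorber passes all N2, so N2 in F7 = N2 in F8 = 1530.5 t/h.
VCM in F7: m_A = 1920×0.776 + (1−0.281)·(1−0.781)·m_A, so m_A = 1489.9/0.8425 = 1768.4 t/h.
F7 = 1768.4 + 1530.5 = 3298.9 t/h.
N2 fraction in F7 = 1530.5/3298.9 = 0.464.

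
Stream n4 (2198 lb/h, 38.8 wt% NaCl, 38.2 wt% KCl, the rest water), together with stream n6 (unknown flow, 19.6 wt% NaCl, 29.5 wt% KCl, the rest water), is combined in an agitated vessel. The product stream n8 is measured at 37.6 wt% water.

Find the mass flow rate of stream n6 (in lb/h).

2413 lb/h

Let n6 be the unknown flow. Total out = 2198 + n6.
water balance: 505.54 + 0.509·n6 = 0.376·(2198 + n6)
(0.509 − 0.376)·n6 = 0.376×2198 − 505.54 = 320.91
n6 = 320.91 / 0.133 = 2412.8 lb/h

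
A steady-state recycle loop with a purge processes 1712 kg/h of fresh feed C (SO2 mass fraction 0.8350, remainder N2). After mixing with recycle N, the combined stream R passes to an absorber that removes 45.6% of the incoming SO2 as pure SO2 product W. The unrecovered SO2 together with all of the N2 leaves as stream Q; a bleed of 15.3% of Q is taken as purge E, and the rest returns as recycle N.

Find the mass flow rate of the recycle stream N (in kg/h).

2785 kg/h

N2 enters only via C and leaves only via the purge: 1712×0.165 = 0.153×(N2 in Q), and the absorber passes all N2, so N2 in R = N2 in Q = 1846.3 kg/h.
SO2 in R: m_A = 1712×0.835 + (1−0.153)·(1−0.456)·m_A, so m_A = 1429.5/0.5392 = 2651 kg/h.
Q = (1−0.456)×2651 + 1846.3 = 3288.4 kg/h.
Recycle N = (1−0.153)×3288.4 = 2785.3 kg/h.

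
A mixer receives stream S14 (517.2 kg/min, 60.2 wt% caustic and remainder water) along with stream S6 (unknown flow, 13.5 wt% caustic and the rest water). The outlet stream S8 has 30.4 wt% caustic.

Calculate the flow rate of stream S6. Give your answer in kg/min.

Let S6 be the unknown flow. Total out = 517.2 + S6.
caustic balance: 311.35 + 0.135·S6 = 0.304·(517.2 + S6)
(0.135 − 0.304)·S6 = 0.304×517.2 − 311.35 = -154.13
S6 = -154.13 / -0.169 = 911.99 kg/min

912 kg/min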